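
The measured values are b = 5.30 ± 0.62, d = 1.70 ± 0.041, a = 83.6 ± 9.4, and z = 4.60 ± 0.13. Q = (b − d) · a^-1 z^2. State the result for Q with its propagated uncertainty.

Let u = b − d = 3.60. δu = √(δb² + δd²) = √(0.384 + 0.00168) = 0.621, so δu/u = 0.173.
Q is then a monomial in u, a, z:
δQ/Q = √((δu/u)² + (-1·δa/a)² + (2·δz/z)²) = √(0.0298 + 0.0126 + 0.00319) = 0.214
Q = 0.911, so δQ = 0.214 × 0.911 = 0.195.

0.911 ± 0.195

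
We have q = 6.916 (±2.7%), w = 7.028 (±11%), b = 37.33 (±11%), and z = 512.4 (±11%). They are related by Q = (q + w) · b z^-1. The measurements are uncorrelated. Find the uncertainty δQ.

Let u = q + w = 13.94. δu = √(δq² + δw²) = √(0.0349 + 0.598) = 0.795, so δu/u = 0.0570.
Q is then a monomial in u, b, z:
δQ/Q = √((δu/u)² + (1·δb/b)² + (-1·δz/z)²) = √(0.00325 + 0.0121 + 0.0121) = 0.166
Q = 1.016, so δQ = 0.166 × 1.016 = 0.168.

0.168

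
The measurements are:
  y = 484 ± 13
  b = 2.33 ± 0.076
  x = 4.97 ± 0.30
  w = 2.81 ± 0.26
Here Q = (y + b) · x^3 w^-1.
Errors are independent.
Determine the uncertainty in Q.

4360

Let u = y + b = 486. δu = √(δy² + δb²) = √(169 + 0.00578) = 13.0, so δu/u = 0.0267.
Q is then a monomial in u, x, w:
δQ/Q = √((δu/u)² + (3·δx/x)² + (-1·δw/w)²) = √(0.000715 + 0.0328 + 0.00856) = 0.205
Q = 21200, so δQ = 0.205 × 21200 = 4360.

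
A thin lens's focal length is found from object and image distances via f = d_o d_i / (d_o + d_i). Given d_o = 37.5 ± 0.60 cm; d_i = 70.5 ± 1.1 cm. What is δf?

0.288 cm

∂f/∂d_o = (d_i/(d_o+d_i))² = 0.426;  ∂f/∂d_i = (d_o/(d_o+d_i))² = 0.121
δf = √((∂f/∂d_o · δd_o)² + (∂f/∂d_i · δd_i)²) = √(0.0654 + 0.0176) = 0.288 cm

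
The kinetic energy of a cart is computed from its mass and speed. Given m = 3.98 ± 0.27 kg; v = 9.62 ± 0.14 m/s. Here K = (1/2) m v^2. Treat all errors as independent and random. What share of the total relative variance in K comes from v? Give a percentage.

15.5%

(δK/K)² = (1·δm/m)² + (2·δv/v)²
  m term: (1×0.0678)² = 0.00460
  v term: (2×0.0146)² = 0.000847
Total = 0.00545. Share from v = 0.000847/0.00545 = 0.155.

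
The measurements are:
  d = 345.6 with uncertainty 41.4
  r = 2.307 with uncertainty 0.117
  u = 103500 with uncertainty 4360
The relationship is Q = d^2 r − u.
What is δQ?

Let p = d^2·r = 275500. δp/p = √((2·δd/d)² + (1·δr/r)²) = √(0.0574 + 0.00257) = 0.245, so δp = 67500.
Q = p − u: δQ = √(δp² + δu²) = √(4.55e+09 + 1.9e+07) = 67600

67600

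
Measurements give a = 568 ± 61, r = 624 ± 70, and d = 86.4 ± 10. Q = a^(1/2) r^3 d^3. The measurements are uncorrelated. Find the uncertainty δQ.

1.82e+15

Each factor contributes (exponent × relative error)² to (δQ/Q)²:
  (½·δa/a)² = (0.5×0.107)² = 0.00288;  (3·δr/r)² = (3×0.112)² = 0.113;  (3·δd/d)² = (3×0.116)² = 0.121
δQ/Q = √(0.237) = 0.487
Q = 3.73e+15, so δQ = 0.487 × 3.73e+15 = 1.82e+15.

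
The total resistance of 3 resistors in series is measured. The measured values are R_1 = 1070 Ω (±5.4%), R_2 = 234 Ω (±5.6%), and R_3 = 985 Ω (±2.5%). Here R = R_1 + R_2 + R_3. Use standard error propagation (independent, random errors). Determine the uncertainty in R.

Each term contributes (cᵢ δxᵢ)² to (δR)²:
  (δR_1)² = 3340;  (δR_2)² = 172;  (δR_3)² = 606
δR = √(4120) = 64.2 Ω

64.2 Ω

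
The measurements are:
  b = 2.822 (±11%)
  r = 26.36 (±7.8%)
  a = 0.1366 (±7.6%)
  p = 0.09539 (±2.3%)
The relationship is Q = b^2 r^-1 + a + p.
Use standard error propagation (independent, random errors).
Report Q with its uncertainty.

0.5341 ± 0.0713

Let w = b^2·r^-1 = 0.3021. δw/w = √((2·δb/b)² + (-1·δr/r)²) = √(0.0484 + 0.00608) = 0.233, so δw = 0.0705.
Q = w + a + p: δQ = √(δw² + δa² + δp²) = √(0.00497 + 0.000108 + 4.81e-06) = 0.0713
Q = 0.5341.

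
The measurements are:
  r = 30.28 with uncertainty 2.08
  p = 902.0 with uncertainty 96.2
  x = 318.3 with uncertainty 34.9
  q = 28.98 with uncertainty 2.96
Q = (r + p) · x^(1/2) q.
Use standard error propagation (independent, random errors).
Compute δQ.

74800

Let u = r + p = 932.3. δu = √(δr² + δp²) = √(4.33 + 9250) = 96.2, so δu/u = 0.103.
Q is then a monomial in u, x, q:
δQ/Q = √((δu/u)² + (½·δx/x)² + (1·δq/q)²) = √(0.0107 + 0.00301 + 0.0104) = 0.155
Q = 482000, so δQ = 0.155 × 482000 = 74800.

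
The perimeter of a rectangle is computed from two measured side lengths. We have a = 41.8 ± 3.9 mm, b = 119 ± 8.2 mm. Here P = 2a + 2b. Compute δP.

18.2 mm

P is a linear combination, so absolute uncertainties add in quadrature:
  (2·δa)² = 60.8;  (2·δb)² = 269
δP = √(330) = 18.2 mm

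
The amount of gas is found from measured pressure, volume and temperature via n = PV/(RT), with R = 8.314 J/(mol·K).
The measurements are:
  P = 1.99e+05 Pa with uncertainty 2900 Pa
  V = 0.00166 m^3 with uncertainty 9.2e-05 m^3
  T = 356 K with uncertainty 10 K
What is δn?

n is a product of powers, so relative uncertainties combine in quadrature:
  (1·δP/P)² = (1×0.0146)² = 0.000212;  (1·δV/V)² = (1×0.0554)² = 0.00307;  (-1·δT/T)² = (-1×0.0281)² = 0.000789
δn/n = √(0.00407) = 0.0638
n = 0.112 mol, so δn = 0.0638 × 0.112 = 0.00712 mol.

0.00712 mol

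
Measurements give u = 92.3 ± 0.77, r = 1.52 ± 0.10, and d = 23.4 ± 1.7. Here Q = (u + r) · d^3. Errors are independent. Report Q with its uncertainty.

Let w = u + r = 93.8. δw = √(δu² + δr²) = √(0.593 + 0.0100) = 0.776, so δw/w = 0.00828.
Q is then a monomial in w, d:
δQ/Q = √((δw/w)² + (3·δd/d)²) = √(6.85e-05 + 0.0475) = 0.218
Q = 1.2e+06, so δQ = 0.218 × 1.2e+06 = 2.62e+05.

(1.20 ± 0.262) × 10^6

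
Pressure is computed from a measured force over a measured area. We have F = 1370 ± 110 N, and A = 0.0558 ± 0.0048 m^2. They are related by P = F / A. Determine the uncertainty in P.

For a monomial P ∝ F, A^-1, fractional errors add in quadrature:
  (1·δF/F)² = (1×0.0803)² = 0.00645;  (-1·δA/A)² = (-1×0.0860)² = 0.00740
δP/P = √(0.0138) = 0.118
P = 24600 Pa, so δP = 0.118 × 24600 = 2890 Pa.

2890 Pa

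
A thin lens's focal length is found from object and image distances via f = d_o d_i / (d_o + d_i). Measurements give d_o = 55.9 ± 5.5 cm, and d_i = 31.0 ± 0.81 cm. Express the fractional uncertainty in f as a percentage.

∂f/∂d_o = (d_i/(d_o+d_i))² = 0.127;  ∂f/∂d_i = (d_o/(d_o+d_i))² = 0.414
δf = √((∂f/∂d_o · δd_o)² + (∂f/∂d_i · δd_i)²) = √(0.490 + 0.112) = 0.776 cm
f = 19.9 cm, so δf/f = 0.776/19.9 = 0.0389.

3.89%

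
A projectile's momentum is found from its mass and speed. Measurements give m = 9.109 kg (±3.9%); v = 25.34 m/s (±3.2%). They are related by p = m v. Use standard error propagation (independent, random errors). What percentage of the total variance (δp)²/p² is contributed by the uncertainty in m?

(δp/p)² = (1·δm/m)² + (1·δv/v)²
  m term: (1×0.0390)² = 0.00152
  v term: (1×0.0320)² = 0.00102
Total = 0.00254. Share from m = 0.00152/0.00254 = 0.598.

59.8%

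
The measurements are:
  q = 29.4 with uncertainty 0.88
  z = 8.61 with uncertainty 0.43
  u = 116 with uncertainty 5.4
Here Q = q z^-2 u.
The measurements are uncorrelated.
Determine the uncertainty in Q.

Each factor contributes (exponent × relative error)² to (δQ/Q)²:
  (1·δq/q)² = (1×0.0299)² = 0.000896;  (-2·δz/z)² = (-2×0.0499)² = 0.00998;  (1·δu/u)² = (1×0.0466)² = 0.00217
δQ/Q = √(0.0130) = 0.114
Q = 46.0, so δQ = 0.114 × 46.0 = 5.25.

5.25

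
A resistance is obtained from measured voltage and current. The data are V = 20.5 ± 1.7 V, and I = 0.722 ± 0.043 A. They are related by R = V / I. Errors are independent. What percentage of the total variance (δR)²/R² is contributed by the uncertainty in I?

(δR/R)² = (1·δV/V)² + (-1·δI/I)²
  V term: (1×0.0829)² = 0.00688
  I term: (-1×0.0596)² = 0.00355
Total = 0.0104. Share from I = 0.00355/0.0104 = 0.340.

34.0%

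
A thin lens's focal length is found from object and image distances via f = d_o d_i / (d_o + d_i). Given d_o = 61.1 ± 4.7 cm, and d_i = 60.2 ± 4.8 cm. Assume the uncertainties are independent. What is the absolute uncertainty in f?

1.68 cm

∂f/∂d_o = (d_i/(d_o+d_i))² = 0.246;  ∂f/∂d_i = (d_o/(d_o+d_i))² = 0.254
δf = √((∂f/∂d_o · δd_o)² + (∂f/∂d_i · δd_i)²) = √(1.34 + 1.48) = 1.68 cm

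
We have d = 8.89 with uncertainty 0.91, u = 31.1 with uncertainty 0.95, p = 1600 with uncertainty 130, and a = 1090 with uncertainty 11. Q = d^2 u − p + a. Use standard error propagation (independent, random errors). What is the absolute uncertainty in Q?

Let w = d^2·u = 2460. δw/w = √((2·δd/d)² + (1·δu/u)²) = √(0.0419 + 0.000933) = 0.207, so δw = 509.
Q = w − p + a: δQ = √(δw² + δp² + δa²) = √(2.59e+05 + 16900 + 121) = 525

525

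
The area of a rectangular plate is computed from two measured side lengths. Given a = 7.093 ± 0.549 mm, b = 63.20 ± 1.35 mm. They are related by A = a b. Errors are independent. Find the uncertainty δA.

36.0 mm^2

Products/powers → add relative errors in quadrature, weighted by exponent:
  (1·δa/a)² = (1×0.0774)² = 0.00599;  (1·δb/b)² = (1×0.0214)² = 0.000456
δA/A = √(0.00645) = 0.0803
A = 448.3 mm^2, so δA = 0.0803 × 448.3 = 36.0 mm^2.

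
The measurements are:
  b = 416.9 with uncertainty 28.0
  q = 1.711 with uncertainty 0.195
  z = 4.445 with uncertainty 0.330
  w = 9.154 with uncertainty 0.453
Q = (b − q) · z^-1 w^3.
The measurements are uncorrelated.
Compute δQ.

12800

Let u = b − q = 415.2. δu = √(δb² + δq²) = √(784 + 0.0380) = 28.0, so δu/u = 0.0674.
Q is then a monomial in u, z, w:
δQ/Q = √((δu/u)² + (-1·δz/z)² + (3·δw/w)²) = √(0.00455 + 0.00551 + 0.0220) = 0.179
Q = 71650, so δQ = 0.179 × 71650 = 12800.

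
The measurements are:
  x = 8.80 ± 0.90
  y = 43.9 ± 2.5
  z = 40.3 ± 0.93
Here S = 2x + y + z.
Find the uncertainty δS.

3.22

Sums and differences: (δS)² = Σ (cᵢ δxᵢ)².
  (2·δx)² = 3.24;  (δy)² = 6.25;  (δz)² = 0.865
δS = √(10.4) = 3.22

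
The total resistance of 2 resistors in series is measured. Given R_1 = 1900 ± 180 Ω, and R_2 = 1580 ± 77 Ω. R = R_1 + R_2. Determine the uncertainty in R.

196 Ω

Sums and differences: (δR)² = Σ (cᵢ δxᵢ)².
  (δR_1)² = 32400;  (δR_2)² = 5930
δR = √(38300) = 196 Ω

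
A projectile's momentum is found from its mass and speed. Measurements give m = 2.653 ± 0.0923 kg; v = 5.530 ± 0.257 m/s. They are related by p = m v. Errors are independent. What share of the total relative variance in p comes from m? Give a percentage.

35.9%

(δp/p)² = (1·δm/m)² + (1·δv/v)²
  m term: (1×0.0348)² = 0.00121
  v term: (1×0.0465)² = 0.00216
Total = 0.00337. Share from m = 0.00121/0.00337 = 0.359.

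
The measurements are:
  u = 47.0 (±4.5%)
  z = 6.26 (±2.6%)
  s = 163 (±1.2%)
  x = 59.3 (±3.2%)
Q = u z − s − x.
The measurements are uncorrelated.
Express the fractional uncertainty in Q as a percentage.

21.6%

Let p = u·z = 294. δp/p = √((1·δu/u)² + (1·δz/z)²) = √(0.00202 + 0.000676) = 0.0520, so δp = 15.3.
Q = p − s − x: δQ = √(δp² + δs² + δx²) = √(234 + 3.83 + 3.60) = 15.5
Q = 71.9, so δQ/Q = 15.5/71.9 = 0.216.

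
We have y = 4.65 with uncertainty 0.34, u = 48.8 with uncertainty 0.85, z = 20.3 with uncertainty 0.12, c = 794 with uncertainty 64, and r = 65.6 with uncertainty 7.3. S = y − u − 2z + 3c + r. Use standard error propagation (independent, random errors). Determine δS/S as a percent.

8.13%

Absolute uncertainties add in quadrature for a linear combination:
  (δy)² = 0.116;  (δu)² = 0.722;  (2·δz)² = 0.0576;  (3·δc)² = 36900;  (δr)² = 53.3
δS = √(36900) = 192
S = 2360, so δS/S = 192/2360 = 0.0813.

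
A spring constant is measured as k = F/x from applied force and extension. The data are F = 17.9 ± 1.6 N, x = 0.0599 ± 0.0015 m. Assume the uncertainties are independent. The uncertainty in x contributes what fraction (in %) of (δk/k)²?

(δk/k)² = (1·δF/F)² + (-1·δx/x)²
  F term: (1×0.0894)² = 0.00799
  x term: (-1×0.0250)² = 0.000627
Total = 0.00862. Share from x = 0.000627/0.00862 = 0.0728.

7.28%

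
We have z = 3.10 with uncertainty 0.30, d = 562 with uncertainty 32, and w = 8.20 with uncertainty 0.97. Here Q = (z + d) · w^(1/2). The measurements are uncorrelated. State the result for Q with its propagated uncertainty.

Let u = z + d = 565. δu = √(δz² + δd²) = √(0.0900 + 1020) = 32.0, so δu/u = 0.0566.
Q is then a monomial in u, w:
δQ/Q = √((δu/u)² + (½·δw/w)²) = √(0.00321 + 0.00350) = 0.0819
Q = 1620, so δQ = 0.0819 × 1620 = 133.

1620 ± 133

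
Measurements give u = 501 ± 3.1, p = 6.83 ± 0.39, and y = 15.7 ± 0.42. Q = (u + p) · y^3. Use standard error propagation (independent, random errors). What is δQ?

1.58e+05

Let w = u + p = 508. δw = √(δu² + δp²) = √(9.61 + 0.152) = 3.12, so δw/w = 0.00615.
Q is then a monomial in w, y:
δQ/Q = √((δw/w)² + (3·δy/y)²) = √(3.79e-05 + 0.00644) = 0.0805
Q = 1.97e+06, so δQ = 0.0805 × 1.97e+06 = 1.58e+05.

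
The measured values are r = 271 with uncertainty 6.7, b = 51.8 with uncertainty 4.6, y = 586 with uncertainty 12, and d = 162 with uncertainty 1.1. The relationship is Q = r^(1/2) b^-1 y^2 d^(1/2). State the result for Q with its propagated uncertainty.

Q is a product of powers, so relative uncertainties combine in quadrature:
  (½·δr/r)² = (0.5×0.0247)² = 0.000153;  (-1·δb/b)² = (-1×0.0888)² = 0.00789;  (2·δy/y)² = (2×0.0205)² = 0.00168;  (½·δd/d)² = (0.5×0.00679)² = 1.15e-05
δQ/Q = √(0.00973) = 0.0986
Q = 1.39e+06, so δQ = 0.0986 × 1.39e+06 = 1.37e+05.

(1.39 ± 0.137) × 10^6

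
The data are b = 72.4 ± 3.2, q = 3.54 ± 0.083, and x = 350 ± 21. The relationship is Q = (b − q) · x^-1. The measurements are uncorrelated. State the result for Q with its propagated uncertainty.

Let u = b − q = 68.9. δu = √(δb² + δq²) = √(10.2 + 0.00689) = 3.20, so δu/u = 0.0465.
Q is then a monomial in u, x:
δQ/Q = √((δu/u)² + (-1·δx/x)²) = √(0.00216 + 0.00360) = 0.0759
Q = 0.197, so δQ = 0.0759 × 0.197 = 0.0149.

0.197 ± 0.0149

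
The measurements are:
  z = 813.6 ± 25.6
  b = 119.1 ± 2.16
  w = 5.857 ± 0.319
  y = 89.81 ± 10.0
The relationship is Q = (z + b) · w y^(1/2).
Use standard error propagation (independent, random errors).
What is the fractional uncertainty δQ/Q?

0.0826

Let u = z + b = 932.7. δu = √(δz² + δb²) = √(655 + 4.67) = 25.7, so δu/u = 0.0275.
Q is then a monomial in u, w, y:
δQ/Q = √((δu/u)² + (1·δw/w)² + (½·δy/y)²) = √(0.000759 + 0.00297 + 0.00310) = 0.0826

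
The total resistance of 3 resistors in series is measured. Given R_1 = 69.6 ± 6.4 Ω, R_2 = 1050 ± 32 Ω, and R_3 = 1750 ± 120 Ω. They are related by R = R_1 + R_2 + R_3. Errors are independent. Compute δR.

124 Ω

Each term contributes (cᵢ δxᵢ)² to (δR)²:
  (δR_1)² = 41.0;  (δR_2)² = 1020;  (δR_3)² = 14400
δR = √(15500) = 124 Ω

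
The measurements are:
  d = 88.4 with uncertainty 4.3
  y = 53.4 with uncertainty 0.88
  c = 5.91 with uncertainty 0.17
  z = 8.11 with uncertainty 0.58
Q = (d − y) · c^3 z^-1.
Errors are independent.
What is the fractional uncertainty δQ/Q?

Let u = d − y = 35.0. δu = √(δd² + δy²) = √(18.5 + 0.774) = 4.39, so δu/u = 0.125.
Q is then a monomial in u, c, z:
δQ/Q = √((δu/u)² + (3·δc/c)² + (-1·δz/z)²) = √(0.0157 + 0.00745 + 0.00511) = 0.168

0.168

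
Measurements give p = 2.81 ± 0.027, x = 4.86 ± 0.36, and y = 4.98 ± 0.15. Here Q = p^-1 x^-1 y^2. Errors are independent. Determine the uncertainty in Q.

Relative error in a monomial: (δQ/Q)² = Σ (nᵢ · δxᵢ/xᵢ)².
  (-1·δp/p)² = (-1×0.00961)² = 9.23e-05;  (-1·δx/x)² = (-1×0.0741)² = 0.00549;  (2·δy/y)² = (2×0.0301)² = 0.00363
δQ/Q = √(0.00921) = 0.0960
Q = 1.82, so δQ = 0.0960 × 1.82 = 0.174.

0.174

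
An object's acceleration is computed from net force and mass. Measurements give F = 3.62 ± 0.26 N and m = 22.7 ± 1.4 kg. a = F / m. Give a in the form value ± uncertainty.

0.159 ± 0.0151 m/s^2

Each factor contributes (exponent × relative error)² to (δa/a)²:
  (1·δF/F)² = (1×0.0718)² = 0.00516;  (-1·δm/m)² = (-1×0.0617)² = 0.00380
δa/a = √(0.00896) = 0.0947
a = 0.159 m/s^2, so δa = 0.0947 × 0.159 = 0.0151 m/s^2.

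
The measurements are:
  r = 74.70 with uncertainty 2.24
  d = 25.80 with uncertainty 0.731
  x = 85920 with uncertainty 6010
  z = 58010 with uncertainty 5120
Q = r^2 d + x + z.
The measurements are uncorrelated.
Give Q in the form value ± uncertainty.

Let p = r^2·d = 144000. δp/p = √((2·δr/r)² + (1·δd/d)²) = √(0.00360 + 0.000803) = 0.0663, so δp = 9550.
Q = p + x + z: δQ = √(δp² + δx² + δz²) = √(9.12e+07 + 3.61e+07 + 2.62e+07) = 12400
Q = 287900.

287900 ± 12400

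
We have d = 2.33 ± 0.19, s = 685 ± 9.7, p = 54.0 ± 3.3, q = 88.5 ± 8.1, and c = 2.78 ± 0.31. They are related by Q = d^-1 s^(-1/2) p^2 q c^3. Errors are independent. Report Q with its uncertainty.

90900 ± 34300

Since Q is a product/quotient, work with relative uncertainties:
  (-1·δd/d)² = (-1×0.0815)² = 0.00665;  (−½·δs/s)² = (-0.5×0.0142)² = 5.01e-05;  (2·δp/p)² = (2×0.0611)² = 0.0149;  (1·δq/q)² = (1×0.0915)² = 0.00838;  (3·δc/c)² = (3×0.112)² = 0.112
δQ/Q = √(0.142) = 0.377
Q = 90900, so δQ = 0.377 × 90900 = 34300.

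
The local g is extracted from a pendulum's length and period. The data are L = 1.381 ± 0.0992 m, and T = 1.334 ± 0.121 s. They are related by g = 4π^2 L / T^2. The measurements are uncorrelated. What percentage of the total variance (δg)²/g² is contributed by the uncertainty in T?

86.4%

(δg/g)² = (1·δL/L)² + (-2·δT/T)²
  L term: (1×0.0718)² = 0.00516
  T term: (-2×0.0907)² = 0.0329
Total = 0.0381. Share from T = 0.0329/0.0381 = 0.864.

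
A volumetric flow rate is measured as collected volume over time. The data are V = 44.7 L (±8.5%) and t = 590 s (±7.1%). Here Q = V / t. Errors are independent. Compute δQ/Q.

0.111

Since Q is a product/quotient, work with relative uncertainties:
  (1·δV/V)² = (1×0.0850)² = 0.00723;  (-1·δt/t)² = (-1×0.0710)² = 0.00504
δQ/Q = √(0.0123) = 0.111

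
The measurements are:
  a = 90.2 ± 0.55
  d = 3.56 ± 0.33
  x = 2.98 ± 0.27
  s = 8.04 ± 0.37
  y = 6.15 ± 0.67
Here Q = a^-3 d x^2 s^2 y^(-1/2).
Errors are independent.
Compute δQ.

Products/powers → add relative errors in quadrature, weighted by exponent:
  (-3·δa/a)² = (-3×0.00610)² = 0.000335;  (1·δd/d)² = (1×0.0927)² = 0.00859;  (2·δx/x)² = (2×0.0906)² = 0.0328;  (2·δs/s)² = (2×0.0460)² = 0.00847;  (−½·δy/y)² = (-0.5×0.109)² = 0.00297
δQ/Q = √(0.0532) = 0.231
Q = 0.00112, so δQ = 0.231 × 0.00112 = 0.000259.

0.000259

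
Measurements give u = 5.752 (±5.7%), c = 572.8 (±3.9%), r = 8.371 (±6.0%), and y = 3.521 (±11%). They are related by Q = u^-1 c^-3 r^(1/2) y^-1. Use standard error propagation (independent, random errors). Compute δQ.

1.32e-10

For a monomial Q ∝ u^-1, c^-3, r^(1/2), y^-1, fractional errors add in quadrature:
  (-1·δu/u)² = (-1×0.0570)² = 0.00325;  (-3·δc/c)² = (-3×0.0390)² = 0.0137;  (½·δr/r)² = (0.5×0.0600)² = 0.000900;  (-1·δy/y)² = (-1×0.110)² = 0.0121
δQ/Q = √(0.0299) = 0.173
Q = 7.601e-10, so δQ = 0.173 × 7.601e-10 = 1.32e-10.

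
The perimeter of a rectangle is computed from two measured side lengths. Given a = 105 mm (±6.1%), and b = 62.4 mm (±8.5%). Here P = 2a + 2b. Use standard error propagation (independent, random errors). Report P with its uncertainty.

Absolute uncertainties add in quadrature for a linear combination:
  (2·δa)² = 164;  (2·δb)² = 113
δP = √(277) = 16.6 mm
P = 335 mm.

335 ± 16.6 mm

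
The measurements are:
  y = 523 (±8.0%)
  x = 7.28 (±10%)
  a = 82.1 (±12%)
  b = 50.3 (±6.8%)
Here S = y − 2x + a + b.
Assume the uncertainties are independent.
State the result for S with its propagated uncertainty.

Absolute uncertainties add in quadrature for a linear combination:
  (δy)² = 1750;  (2·δx)² = 2.12;  (δa)² = 97.1;  (δb)² = 11.7
δS = √(1860) = 43.1
S = 641.

641 ± 43.1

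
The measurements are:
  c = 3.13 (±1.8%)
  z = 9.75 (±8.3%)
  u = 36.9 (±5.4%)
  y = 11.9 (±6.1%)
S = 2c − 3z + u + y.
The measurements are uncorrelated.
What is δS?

3.23

S is a linear combination, so absolute uncertainties add in quadrature:
  (2·δc)² = 0.0127;  (3·δz)² = 5.89;  (δu)² = 3.97;  (δy)² = 0.527
δS = √(10.4) = 3.23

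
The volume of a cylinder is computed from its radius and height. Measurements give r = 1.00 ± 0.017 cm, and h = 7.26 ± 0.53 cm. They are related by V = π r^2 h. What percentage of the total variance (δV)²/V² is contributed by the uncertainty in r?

17.8%

(δV/V)² = (2·δr/r)² + (1·δh/h)²
  r term: (2×0.0170)² = 0.00116
  h term: (1×0.0730)² = 0.00533
Total = 0.00649. Share from r = 0.00116/0.00649 = 0.178.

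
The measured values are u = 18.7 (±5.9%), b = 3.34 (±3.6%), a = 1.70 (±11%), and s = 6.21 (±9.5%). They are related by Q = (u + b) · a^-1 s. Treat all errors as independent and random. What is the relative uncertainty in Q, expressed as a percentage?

Let w = u + b = 22.0. δw = √(δu² + δb²) = √(1.22 + 0.0145) = 1.11, so δw/w = 0.0504.
Q is then a monomial in w, a, s:
δQ/Q = √((δw/w)² + (-1·δa/a)² + (1·δs/s)²) = √(0.00254 + 0.0121 + 0.00903) = 0.154

15.4%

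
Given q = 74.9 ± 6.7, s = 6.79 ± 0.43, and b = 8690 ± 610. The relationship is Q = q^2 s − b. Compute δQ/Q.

Let p = q^2·s = 38100. δp/p = √((2·δq/q)² + (1·δs/s)²) = √(0.0320 + 0.00401) = 0.190, so δp = 7230.
Q = p − b: δQ = √(δp² + δb²) = √(5.23e+07 + 3.72e+05) = 7250
Q = 29400, so δQ/Q = 7250/29400 = 0.247.

0.247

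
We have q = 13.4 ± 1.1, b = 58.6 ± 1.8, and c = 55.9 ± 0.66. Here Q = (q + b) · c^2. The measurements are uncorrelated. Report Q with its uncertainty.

Let u = q + b = 72.0. δu = √(δq² + δb²) = √(1.21 + 3.24) = 2.11, so δu/u = 0.0293.
Q is then a monomial in u, c:
δQ/Q = √((δu/u)² + (2·δc/c)²) = √(0.000858 + 0.000558) = 0.0376
Q = 2.25e+05, so δQ = 0.0376 × 2.25e+05 = 8470.

(2.25 ± 0.0847) × 10^5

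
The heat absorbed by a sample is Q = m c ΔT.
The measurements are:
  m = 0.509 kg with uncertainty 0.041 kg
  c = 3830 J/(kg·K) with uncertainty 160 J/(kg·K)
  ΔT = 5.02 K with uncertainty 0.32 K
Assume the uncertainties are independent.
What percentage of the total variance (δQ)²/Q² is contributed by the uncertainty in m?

52.8%

(δQ/Q)² = (1·δm/m)² + (1·δc/c)² + (1·δΔT/ΔT)²
  m term: (1×0.0806)² = 0.00649
  c term: (1×0.0418)² = 0.00175
  ΔT term: (1×0.0637)² = 0.00406
Total = 0.0123. Share from m = 0.00649/0.0123 = 0.528.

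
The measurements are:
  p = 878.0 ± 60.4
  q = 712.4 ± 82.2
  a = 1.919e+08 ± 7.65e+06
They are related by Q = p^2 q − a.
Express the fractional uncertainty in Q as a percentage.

27.7%

Let w = p^2·q = 5.492e+08. δw/w = √((2·δp/p)² + (1·δq/q)²) = √(0.0189 + 0.0133) = 0.180, so δw = 9.86e+07.
Q = w − a: δQ = √(δw² + δa²) = √(9.72e+15 + 5.85e+13) = 9.89e+07
Q = 3.573e+08, so δQ/Q = 9.89e+07/3.573e+08 = 0.277.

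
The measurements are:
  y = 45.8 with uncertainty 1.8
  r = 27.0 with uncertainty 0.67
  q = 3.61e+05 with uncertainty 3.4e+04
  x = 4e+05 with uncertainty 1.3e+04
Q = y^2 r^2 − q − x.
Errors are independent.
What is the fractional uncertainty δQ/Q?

Let p = y^2·r^2 = 1.53e+06. δp/p = √((2·δy/y)² + (2·δr/r)²) = √(0.00618 + 0.00246) = 0.0930, so δp = 1.42e+05.
Q = p − q − x: δQ = √(δp² + δq² + δx²) = √(2.02e+10 + 1.16e+09 + 1.69e+08) = 1.47e+05
Q = 7.68e+05, so δQ/Q = 1.47e+05/7.68e+05 = 0.191.

0.191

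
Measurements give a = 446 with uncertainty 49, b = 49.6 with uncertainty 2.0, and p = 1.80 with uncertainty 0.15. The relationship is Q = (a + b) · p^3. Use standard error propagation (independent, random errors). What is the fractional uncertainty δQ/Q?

Let u = a + b = 496. δu = √(δa² + δb²) = √(2400 + 4.00) = 49.0, so δu/u = 0.0990.
Q is then a monomial in u, p:
δQ/Q = √((δu/u)² + (3·δp/p)²) = √(0.00979 + 0.0625) = 0.269

0.269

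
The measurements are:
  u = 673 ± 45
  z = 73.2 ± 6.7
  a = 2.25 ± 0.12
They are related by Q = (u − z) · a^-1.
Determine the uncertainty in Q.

24.7

Let w = u − z = 600. δw = √(δu² + δz²) = √(2020 + 44.9) = 45.5, so δw/w = 0.0759.
Q is then a monomial in w, a:
δQ/Q = √((δw/w)² + (-1·δa/a)²) = √(0.00575 + 0.00284) = 0.0927
Q = 267, so δQ = 0.0927 × 267 = 24.7.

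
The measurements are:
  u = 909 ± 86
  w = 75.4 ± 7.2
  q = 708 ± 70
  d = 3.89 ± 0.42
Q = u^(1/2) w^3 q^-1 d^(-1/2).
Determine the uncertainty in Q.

2880

For a monomial Q ∝ u^(1/2), w^3, q^-1, d^(-1/2), fractional errors add in quadrature:
  (½·δu/u)² = (0.5×0.0946)² = 0.00224;  (3·δw/w)² = (3×0.0955)² = 0.0821;  (-1·δq/q)² = (-1×0.0989)² = 0.00978;  (−½·δd/d)² = (-0.5×0.108)² = 0.00291
δQ/Q = √(0.0970) = 0.311
Q = 9260, so δQ = 0.311 × 9260 = 2880.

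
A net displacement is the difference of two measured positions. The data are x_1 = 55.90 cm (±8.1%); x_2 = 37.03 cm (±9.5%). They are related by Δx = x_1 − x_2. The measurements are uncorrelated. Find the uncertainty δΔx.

For a sum/difference, combine absolute errors in quadrature:
  (δx_1)² = 20.5;  (δx_2)² = 12.4
δΔx = √(32.9) = 5.73 cm

5.73 cm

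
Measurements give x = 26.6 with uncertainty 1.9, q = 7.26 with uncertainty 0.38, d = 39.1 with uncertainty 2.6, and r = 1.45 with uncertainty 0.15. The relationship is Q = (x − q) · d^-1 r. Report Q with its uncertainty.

Let u = x − q = 19.3. δu = √(δx² + δq²) = √(3.61 + 0.144) = 1.94, so δu/u = 0.100.
Q is then a monomial in u, d, r:
δQ/Q = √((δu/u)² + (-1·δd/d)² + (1·δr/r)²) = √(0.0100 + 0.00442 + 0.0107) = 0.159
Q = 0.717, so δQ = 0.159 × 0.717 = 0.114.

0.717 ± 0.114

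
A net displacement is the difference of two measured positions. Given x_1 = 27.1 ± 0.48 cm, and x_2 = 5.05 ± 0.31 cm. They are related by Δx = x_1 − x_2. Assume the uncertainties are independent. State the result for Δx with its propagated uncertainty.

Δx is a linear combination, so absolute uncertainties add in quadrature:
  (δx_1)² = 0.230;  (δx_2)² = 0.0961
δΔx = √(0.327) = 0.571 cm
Δx = 22.1 cm.

22.1 ± 0.571 cm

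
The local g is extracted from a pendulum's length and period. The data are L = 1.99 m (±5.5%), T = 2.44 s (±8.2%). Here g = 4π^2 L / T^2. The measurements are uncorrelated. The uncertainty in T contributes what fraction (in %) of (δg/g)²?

(δg/g)² = (1·δL/L)² + (-2·δT/T)²
  L term: (1×0.0550)² = 0.00302
  T term: (-2×0.0820)² = 0.0269
Total = 0.0299. Share from T = 0.0269/0.0299 = 0.899.

89.9%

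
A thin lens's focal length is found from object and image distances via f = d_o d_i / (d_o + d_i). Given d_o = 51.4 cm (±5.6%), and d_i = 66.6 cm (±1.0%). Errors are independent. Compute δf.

0.926 cm

∂f/∂d_o = (d_i/(d_o+d_i))² = 0.319;  ∂f/∂d_i = (d_o/(d_o+d_i))² = 0.190
δf = √((∂f/∂d_o · δd_o)² + (∂f/∂d_i · δd_i)²) = √(0.841 + 0.0160) = 0.926 cm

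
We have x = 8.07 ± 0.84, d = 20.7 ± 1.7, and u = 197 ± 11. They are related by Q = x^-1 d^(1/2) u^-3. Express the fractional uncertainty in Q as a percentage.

Products/powers → add relative errors in quadrature, weighted by exponent:
  (-1·δx/x)² = (-1×0.104)² = 0.0108;  (½·δd/d)² = (0.5×0.0821)² = 0.00169;  (-3·δu/u)² = (-3×0.0558)² = 0.0281
δQ/Q = √(0.0406) = 0.201

20.1%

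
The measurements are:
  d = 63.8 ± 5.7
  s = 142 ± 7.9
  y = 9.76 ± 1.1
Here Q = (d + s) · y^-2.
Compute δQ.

0.498

Let u = d + s = 206. δu = √(δd² + δs²) = √(32.5 + 62.4) = 9.74, so δu/u = 0.0473.
Q is then a monomial in u, y:
δQ/Q = √((δu/u)² + (-2·δy/y)²) = √(0.00224 + 0.0508) = 0.230
Q = 2.16, so δQ = 0.230 × 2.16 = 0.498.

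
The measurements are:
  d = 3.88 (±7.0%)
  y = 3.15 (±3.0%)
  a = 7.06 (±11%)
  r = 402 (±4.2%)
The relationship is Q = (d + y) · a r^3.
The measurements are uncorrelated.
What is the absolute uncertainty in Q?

5.55e+08

Let u = d + y = 7.03. δu = √(δd² + δy²) = √(0.0738 + 0.00893) = 0.288, so δu/u = 0.0409.
Q is then a monomial in u, a, r:
δQ/Q = √((δu/u)² + (1·δa/a)² + (3·δr/r)²) = √(0.00167 + 0.0121 + 0.0159) = 0.172
Q = 3.22e+09, so δQ = 0.172 × 3.22e+09 = 5.55e+08.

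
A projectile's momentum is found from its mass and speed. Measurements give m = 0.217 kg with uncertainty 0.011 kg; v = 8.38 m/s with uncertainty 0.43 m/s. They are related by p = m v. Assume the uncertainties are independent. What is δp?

0.131 kg·m/s

For a monomial p ∝ m, v, fractional errors add in quadrature:
  (1·δm/m)² = (1×0.0507)² = 0.00257;  (1·δv/v)² = (1×0.0513)² = 0.00263
δp/p = √(0.00520) = 0.0721
p = 1.82 kg·m/s, so δp = 0.0721 × 1.82 = 0.131 kg·m/s.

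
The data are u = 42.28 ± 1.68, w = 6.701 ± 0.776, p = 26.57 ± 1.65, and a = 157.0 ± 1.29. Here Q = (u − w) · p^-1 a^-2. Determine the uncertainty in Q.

Let h = u − w = 35.58. δh = √(δu² + δw²) = √(2.82 + 0.602) = 1.85, so δh/h = 0.0520.
Q is then a monomial in h, p, a:
δQ/Q = √((δh/h)² + (-1·δp/p)² + (-2·δa/a)²) = √(0.00271 + 0.00386 + 0.000270) = 0.0827
Q = 5.433e-05, so δQ = 0.0827 × 5.433e-05 = 4.49e-06.

4.49e-06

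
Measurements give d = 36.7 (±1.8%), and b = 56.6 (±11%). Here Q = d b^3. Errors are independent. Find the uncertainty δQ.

Q is a product of powers, so relative uncertainties combine in quadrature:
  (1·δd/d)² = (1×0.0180)² = 0.000324;  (3·δb/b)² = (3×0.110)² = 0.109
δQ/Q = √(0.109) = 0.330
Q = 6.65e+06, so δQ = 0.330 × 6.65e+06 = 2.2e+06.

2.2e+06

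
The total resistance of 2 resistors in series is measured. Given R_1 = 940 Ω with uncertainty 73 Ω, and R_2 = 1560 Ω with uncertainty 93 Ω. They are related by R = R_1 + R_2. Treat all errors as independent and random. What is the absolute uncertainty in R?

For a sum/difference, combine absolute errors in quadrature:
  (δR_1)² = 5330;  (δR_2)² = 8650
δR = √(14000) = 118 Ω

118 Ω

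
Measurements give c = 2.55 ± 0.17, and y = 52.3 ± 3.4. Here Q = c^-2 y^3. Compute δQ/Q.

Each factor contributes (exponent × relative error)² to (δQ/Q)²:
  (-2·δc/c)² = (-2×0.0667)² = 0.0178;  (3·δy/y)² = (3×0.0650)² = 0.0380
δQ/Q = √(0.0558) = 0.236

0.236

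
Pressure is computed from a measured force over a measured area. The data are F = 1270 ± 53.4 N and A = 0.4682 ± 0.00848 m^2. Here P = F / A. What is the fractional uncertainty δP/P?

Since P is a product/quotient, work with relative uncertainties:
  (1·δF/F)² = (1×0.0420)² = 0.00177;  (-1·δA/A)² = (-1×0.0181)² = 0.000328
δP/P = √(0.00210) = 0.0458

0.0458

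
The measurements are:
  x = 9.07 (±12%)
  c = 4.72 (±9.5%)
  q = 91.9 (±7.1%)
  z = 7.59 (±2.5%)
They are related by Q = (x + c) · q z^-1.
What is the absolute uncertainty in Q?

Let u = x + c = 13.8. δu = √(δx² + δc²) = √(1.18 + 0.201) = 1.18, so δu/u = 0.0854.
Q is then a monomial in u, q, z:
δQ/Q = √((δu/u)² + (1·δq/q)² + (-1·δz/z)²) = √(0.00729 + 0.00504 + 0.000625) = 0.114
Q = 167, so δQ = 0.114 × 167 = 19.0.

19.0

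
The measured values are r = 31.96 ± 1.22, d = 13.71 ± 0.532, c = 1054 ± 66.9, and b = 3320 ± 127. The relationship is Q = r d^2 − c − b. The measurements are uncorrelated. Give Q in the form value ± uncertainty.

Let p = r·d^2 = 6007. δp/p = √((1·δr/r)² + (2·δd/d)²) = √(0.00146 + 0.00602) = 0.0865, so δp = 520.
Q = p − c − b: δQ = √(δp² + δc² + δb²) = √(2.7e+05 + 4480 + 16100) = 539
Q = 1633.

1633 ± 539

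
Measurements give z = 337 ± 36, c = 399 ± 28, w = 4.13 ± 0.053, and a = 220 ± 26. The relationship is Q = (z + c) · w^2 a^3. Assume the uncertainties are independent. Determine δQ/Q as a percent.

36.1%

Let u = z + c = 736. δu = √(δz² + δc²) = √(1300 + 784) = 45.6, so δu/u = 0.0620.
Q is then a monomial in u, w, a:
δQ/Q = √((δu/u)² + (2·δw/w)² + (3·δa/a)²) = √(0.00384 + 0.000659 + 0.126) = 0.361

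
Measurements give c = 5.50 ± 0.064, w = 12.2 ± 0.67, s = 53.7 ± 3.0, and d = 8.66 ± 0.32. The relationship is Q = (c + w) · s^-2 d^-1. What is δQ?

Let u = c + w = 17.7. δu = √(δc² + δw²) = √(0.00410 + 0.449) = 0.673, so δu/u = 0.0380.
Q is then a monomial in u, s, d:
δQ/Q = √((δu/u)² + (-2·δs/s)² + (-1·δd/d)²) = √(0.00145 + 0.0125 + 0.00137) = 0.124
Q = 0.000709, so δQ = 0.124 × 0.000709 = 8.77e-05.

8.77e-05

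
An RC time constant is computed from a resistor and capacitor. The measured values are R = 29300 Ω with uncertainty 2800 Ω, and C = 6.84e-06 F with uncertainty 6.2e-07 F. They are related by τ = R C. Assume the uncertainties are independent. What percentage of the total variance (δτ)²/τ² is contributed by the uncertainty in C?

47.4%

(δτ/τ)² = (1·δR/R)² + (1·δC/C)²
  R term: (1×0.0956)² = 0.00913
  C term: (1×0.0906)² = 0.00822
Total = 0.0173. Share from C = 0.00822/0.0173 = 0.474.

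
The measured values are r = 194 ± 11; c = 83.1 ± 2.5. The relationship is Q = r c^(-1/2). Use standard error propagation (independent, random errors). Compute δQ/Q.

0.0587

Each factor contributes (exponent × relative error)² to (δQ/Q)²:
  (1·δr/r)² = (1×0.0567)² = 0.00322;  (−½·δc/c)² = (-0.5×0.0301)² = 0.000226
δQ/Q = √(0.00344) = 0.0587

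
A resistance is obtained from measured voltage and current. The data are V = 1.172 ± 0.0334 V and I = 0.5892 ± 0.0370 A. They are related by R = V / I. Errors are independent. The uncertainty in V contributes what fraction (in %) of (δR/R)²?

(δR/R)² = (1·δV/V)² + (-1·δI/I)²
  V term: (1×0.0285)² = 0.000812
  I term: (-1×0.0628)² = 0.00394
Total = 0.00476. Share from V = 0.000812/0.00476 = 0.171.

17.1%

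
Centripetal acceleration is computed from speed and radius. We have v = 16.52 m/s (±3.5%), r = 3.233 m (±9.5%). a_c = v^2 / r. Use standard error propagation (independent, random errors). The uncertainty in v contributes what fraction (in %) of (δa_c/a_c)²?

(δa_c/a_c)² = (2·δv/v)² + (-1·δr/r)²
  v term: (2×0.0350)² = 0.00490
  r term: (-1×0.0950)² = 0.00903
Total = 0.0139. Share from v = 0.00490/0.0139 = 0.352.

35.2%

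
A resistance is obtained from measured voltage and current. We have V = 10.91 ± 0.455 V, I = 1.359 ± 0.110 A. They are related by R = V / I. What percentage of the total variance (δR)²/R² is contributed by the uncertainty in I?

79.0%

(δR/R)² = (1·δV/V)² + (-1·δI/I)²
  V term: (1×0.0417)² = 0.00174
  I term: (-1×0.0809)² = 0.00655
Total = 0.00829. Share from I = 0.00655/0.00829 = 0.790.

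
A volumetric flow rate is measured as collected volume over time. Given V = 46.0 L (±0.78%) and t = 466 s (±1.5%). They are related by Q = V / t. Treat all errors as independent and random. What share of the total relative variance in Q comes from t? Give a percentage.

(δQ/Q)² = (1·δV/V)² + (-1·δt/t)²
  V term: (1×0.00780)² = 6.08e-05
  t term: (-1×0.0150)² = 0.000225
Total = 0.000286. Share from t = 0.000225/0.000286 = 0.787.

78.7%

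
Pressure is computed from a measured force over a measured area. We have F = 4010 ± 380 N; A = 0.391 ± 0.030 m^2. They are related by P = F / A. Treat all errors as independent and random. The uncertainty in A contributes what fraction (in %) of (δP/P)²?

(δP/P)² = (1·δF/F)² + (-1·δA/A)²
  F term: (1×0.0948)² = 0.00898
  A term: (-1×0.0767)² = 0.00589
Total = 0.0149. Share from A = 0.00589/0.0149 = 0.396.

39.6%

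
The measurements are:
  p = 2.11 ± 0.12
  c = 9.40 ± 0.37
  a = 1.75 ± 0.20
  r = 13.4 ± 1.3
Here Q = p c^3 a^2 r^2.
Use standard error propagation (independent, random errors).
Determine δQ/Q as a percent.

32.7%

For a monomial Q ∝ p, c^3, a^2, r^2, fractional errors add in quadrature:
  (1·δp/p)² = (1×0.0569)² = 0.00323;  (3·δc/c)² = (3×0.0394)² = 0.0139;  (2·δa/a)² = (2×0.114)² = 0.0522;  (2·δr/r)² = (2×0.0970)² = 0.0376
δQ/Q = √(0.107) = 0.327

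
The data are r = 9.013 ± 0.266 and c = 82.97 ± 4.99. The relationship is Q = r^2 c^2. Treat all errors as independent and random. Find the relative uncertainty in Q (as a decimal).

Each factor contributes (exponent × relative error)² to (δQ/Q)²:
  (2·δr/r)² = (2×0.0295)² = 0.00348;  (2·δc/c)² = (2×0.0601)² = 0.0145
δQ/Q = √(0.0180) = 0.134

0.134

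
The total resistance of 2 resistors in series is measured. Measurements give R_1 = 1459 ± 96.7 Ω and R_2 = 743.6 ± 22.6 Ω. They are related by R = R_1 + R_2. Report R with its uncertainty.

Sums and differences: (δR)² = Σ (cᵢ δxᵢ)².
  (δR_1)² = 9350;  (δR_2)² = 511
δR = √(9860) = 99.3 Ω
R = 2203 Ω.

2203 ± 99.3 Ω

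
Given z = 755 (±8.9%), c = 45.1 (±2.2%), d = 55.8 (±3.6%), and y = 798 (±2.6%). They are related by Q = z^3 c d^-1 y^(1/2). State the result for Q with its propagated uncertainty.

(9.83 ± 2.66) × 10^9

For a monomial Q ∝ z^3, c, d^-1, y^(1/2), fractional errors add in quadrature:
  (3·δz/z)² = (3×0.0890)² = 0.0713;  (1·δc/c)² = (1×0.0220)² = 0.000484;  (-1·δd/d)² = (-1×0.0360)² = 0.00130;  (½·δy/y)² = (0.5×0.0260)² = 0.000169
δQ/Q = √(0.0732) = 0.271
Q = 9.83e+09, so δQ = 0.271 × 9.83e+09 = 2.66e+09.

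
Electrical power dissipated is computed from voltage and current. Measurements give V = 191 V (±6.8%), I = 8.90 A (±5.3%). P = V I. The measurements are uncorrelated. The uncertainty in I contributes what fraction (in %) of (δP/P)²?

37.8%

(δP/P)² = (1·δV/V)² + (1·δI/I)²
  V term: (1×0.0680)² = 0.00462
  I term: (1×0.0530)² = 0.00281
Total = 0.00743. Share from I = 0.00281/0.00743 = 0.378.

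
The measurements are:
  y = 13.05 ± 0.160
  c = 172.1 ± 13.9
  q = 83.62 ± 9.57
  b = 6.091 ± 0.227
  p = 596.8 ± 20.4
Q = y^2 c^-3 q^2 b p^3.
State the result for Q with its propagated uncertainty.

(3.025 ± 1.06) × 10^8

Q is a product of powers, so relative uncertainties combine in quadrature:
  (2·δy/y)² = (2×0.0123)² = 0.000601;  (-3·δc/c)² = (-3×0.0808)² = 0.0587;  (2·δq/q)² = (2×0.114)² = 0.0524;  (1·δb/b)² = (1×0.0373)² = 0.00139;  (3·δp/p)² = (3×0.0342)² = 0.0105
δQ/Q = √(0.124) = 0.352
Q = 3.025e+08, so δQ = 0.352 × 3.025e+08 = 1.06e+08.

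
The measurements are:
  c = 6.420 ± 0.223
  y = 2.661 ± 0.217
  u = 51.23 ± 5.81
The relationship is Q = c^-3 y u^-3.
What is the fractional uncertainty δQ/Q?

For a monomial Q ∝ c^-3, y, u^-3, fractional errors add in quadrature:
  (-3·δc/c)² = (-3×0.0347)² = 0.0109;  (1·δy/y)² = (1×0.0815)² = 0.00665;  (-3·δu/u)² = (-3×0.113)² = 0.116
δQ/Q = √(0.133) = 0.365

0.365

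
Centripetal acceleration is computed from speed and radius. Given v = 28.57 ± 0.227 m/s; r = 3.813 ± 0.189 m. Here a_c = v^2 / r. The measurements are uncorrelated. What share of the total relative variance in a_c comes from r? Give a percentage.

90.7%

(δa_c/a_c)² = (2·δv/v)² + (-1·δr/r)²
  v term: (2×0.00795)² = 0.000253
  r term: (-1×0.0496)² = 0.00246
Total = 0.00271. Share from r = 0.00246/0.00271 = 0.907.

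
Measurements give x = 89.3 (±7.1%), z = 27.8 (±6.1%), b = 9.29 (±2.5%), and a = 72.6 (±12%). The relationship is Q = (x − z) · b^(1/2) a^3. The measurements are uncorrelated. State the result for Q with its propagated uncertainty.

(7.17 ± 2.69) × 10^7

Let u = x − z = 61.5. δu = √(δx² + δz²) = √(40.2 + 2.88) = 6.56, so δu/u = 0.107.
Q is then a monomial in u, b, a:
δQ/Q = √((δu/u)² + (½·δb/b)² + (3·δa/a)²) = √(0.0114 + 0.000156 + 0.130) = 0.376
Q = 7.17e+07, so δQ = 0.376 × 7.17e+07 = 2.69e+07.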